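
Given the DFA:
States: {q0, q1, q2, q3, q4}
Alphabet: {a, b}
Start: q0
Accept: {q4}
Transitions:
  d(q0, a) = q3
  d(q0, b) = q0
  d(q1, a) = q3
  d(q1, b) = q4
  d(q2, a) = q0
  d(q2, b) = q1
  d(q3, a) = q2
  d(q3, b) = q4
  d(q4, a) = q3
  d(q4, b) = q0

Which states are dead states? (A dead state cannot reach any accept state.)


Forward reachability from each state:
  q0 -> reaches accept state q4 (live)
  q1 -> reaches accept state q4 (live)
  q2 -> reaches accept state q4 (live)
  q3 -> reaches accept state q4 (live)
  q4 -> reaches accept state q4 (live)

None (all states can reach an accept state)


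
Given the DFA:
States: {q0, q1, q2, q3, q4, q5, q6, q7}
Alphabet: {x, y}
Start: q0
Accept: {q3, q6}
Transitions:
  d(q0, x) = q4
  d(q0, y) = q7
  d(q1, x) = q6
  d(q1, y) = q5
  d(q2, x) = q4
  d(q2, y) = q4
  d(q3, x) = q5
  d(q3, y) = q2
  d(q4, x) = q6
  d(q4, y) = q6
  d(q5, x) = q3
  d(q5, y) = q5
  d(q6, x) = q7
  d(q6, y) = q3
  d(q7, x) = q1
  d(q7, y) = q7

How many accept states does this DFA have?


Accept states listed: {q3, q6}
Counting: q3(1) q6(2)

2


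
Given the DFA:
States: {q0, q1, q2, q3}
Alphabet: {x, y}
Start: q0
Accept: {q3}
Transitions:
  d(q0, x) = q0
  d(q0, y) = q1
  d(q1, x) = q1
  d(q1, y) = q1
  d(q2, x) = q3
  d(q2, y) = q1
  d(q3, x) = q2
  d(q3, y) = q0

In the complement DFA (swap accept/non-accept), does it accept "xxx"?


Trace: q0 -> q0 -> q0 -> q0
Final: q0
Original accept: {q3}
Complement: q0 is not in original accept

Yes, complement accepts (original rejects)


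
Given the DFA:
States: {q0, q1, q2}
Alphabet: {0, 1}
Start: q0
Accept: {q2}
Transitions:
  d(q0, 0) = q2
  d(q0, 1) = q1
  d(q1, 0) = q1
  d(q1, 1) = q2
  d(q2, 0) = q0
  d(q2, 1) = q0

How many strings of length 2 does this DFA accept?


Enumerating all length-2 strings:
  "00" -> q0 [reject]
  "01" -> q0 [reject]
  "10" -> q1 [reject]
  "11" -> q2 [accept]

1 out of 4


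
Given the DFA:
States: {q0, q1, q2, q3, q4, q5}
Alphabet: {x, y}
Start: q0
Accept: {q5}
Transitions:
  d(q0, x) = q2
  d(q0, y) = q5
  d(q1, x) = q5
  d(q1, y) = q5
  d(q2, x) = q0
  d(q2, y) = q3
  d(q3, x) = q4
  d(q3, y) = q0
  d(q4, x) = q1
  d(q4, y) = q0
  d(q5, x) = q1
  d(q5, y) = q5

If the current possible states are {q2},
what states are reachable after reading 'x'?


Apply transition on 'x' from each current state:
  d(q2, x) = q0

{q0}


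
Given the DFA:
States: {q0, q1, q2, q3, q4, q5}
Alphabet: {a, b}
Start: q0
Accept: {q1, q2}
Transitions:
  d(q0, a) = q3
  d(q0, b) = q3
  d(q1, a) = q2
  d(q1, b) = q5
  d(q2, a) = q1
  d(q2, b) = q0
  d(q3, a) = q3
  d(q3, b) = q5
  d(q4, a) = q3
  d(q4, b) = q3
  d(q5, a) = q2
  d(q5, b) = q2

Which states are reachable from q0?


BFS from q0:
  layer 0: {q0}
  layer 1: {q3}
  layer 2: {q5}
  layer 3: {q2}
  layer 4: {q1}

{q0, q1, q2, q3, q5}


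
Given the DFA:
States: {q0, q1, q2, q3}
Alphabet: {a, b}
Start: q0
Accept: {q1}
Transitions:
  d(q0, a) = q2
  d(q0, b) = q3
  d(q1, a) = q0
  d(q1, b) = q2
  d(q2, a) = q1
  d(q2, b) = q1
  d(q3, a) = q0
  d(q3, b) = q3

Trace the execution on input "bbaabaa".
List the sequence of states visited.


Input: bbaabaa
d(q0, b) = q3
d(q3, b) = q3
d(q3, a) = q0
d(q0, a) = q2
d(q2, b) = q1
d(q1, a) = q0
d(q0, a) = q2


q0 -> q3 -> q3 -> q0 -> q2 -> q1 -> q0 -> q2


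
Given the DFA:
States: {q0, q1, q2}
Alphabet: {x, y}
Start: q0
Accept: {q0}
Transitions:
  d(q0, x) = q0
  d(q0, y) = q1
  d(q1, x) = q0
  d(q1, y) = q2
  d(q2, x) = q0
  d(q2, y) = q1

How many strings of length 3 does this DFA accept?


Enumerating all length-3 strings:
  "xxx" -> q0 [accept]
  "xxy" -> q1 [reject]
  "xyx" -> q0 [accept]
  "xyy" -> q2 [reject]
  "yxx" -> q0 [accept]
  "yxy" -> q1 [reject]
  "yyx" -> q0 [accept]
  "yyy" -> q1 [reject]

4 out of 8


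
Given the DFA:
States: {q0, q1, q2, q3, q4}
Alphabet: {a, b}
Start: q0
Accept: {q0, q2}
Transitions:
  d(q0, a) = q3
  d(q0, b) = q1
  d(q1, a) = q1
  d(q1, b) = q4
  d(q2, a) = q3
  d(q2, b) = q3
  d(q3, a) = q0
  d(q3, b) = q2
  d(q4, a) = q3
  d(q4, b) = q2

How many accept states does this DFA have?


Accept states listed: {q0, q2}
Counting: q0(1) q2(2)

2


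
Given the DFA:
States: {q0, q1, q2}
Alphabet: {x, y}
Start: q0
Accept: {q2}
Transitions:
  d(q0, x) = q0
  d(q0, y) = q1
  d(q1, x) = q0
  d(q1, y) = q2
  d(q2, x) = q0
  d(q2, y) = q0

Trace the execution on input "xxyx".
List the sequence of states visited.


Input: xxyx
d(q0, x) = q0
d(q0, x) = q0
d(q0, y) = q1
d(q1, x) = q0


q0 -> q0 -> q0 -> q1 -> q0


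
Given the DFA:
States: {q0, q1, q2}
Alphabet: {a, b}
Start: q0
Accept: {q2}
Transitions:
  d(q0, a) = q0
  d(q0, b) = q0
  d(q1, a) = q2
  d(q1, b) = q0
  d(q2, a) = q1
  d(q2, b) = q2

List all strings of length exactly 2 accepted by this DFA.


All strings of length 2: 4 total
Accepted: 0

None


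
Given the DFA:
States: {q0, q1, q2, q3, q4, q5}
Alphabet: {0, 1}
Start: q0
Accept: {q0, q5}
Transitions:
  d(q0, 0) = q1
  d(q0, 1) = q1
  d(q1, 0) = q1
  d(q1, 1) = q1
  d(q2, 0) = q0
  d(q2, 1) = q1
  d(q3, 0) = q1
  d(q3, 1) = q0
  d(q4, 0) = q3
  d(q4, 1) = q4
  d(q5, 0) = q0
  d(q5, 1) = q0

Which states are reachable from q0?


BFS from q0:
  layer 0: {q0}
  layer 1: {q1}

{q0, q1}


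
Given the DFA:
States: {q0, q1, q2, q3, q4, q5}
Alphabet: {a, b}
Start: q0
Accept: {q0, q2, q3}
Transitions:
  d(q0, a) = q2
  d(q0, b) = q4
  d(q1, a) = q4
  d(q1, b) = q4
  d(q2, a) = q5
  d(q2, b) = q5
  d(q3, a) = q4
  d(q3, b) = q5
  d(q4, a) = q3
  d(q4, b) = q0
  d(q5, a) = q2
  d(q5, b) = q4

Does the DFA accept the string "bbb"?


Trace: q0 -> q4 -> q0 -> q4
Final state: q4
Accept states: {q0, q2, q3}

No, rejected (final state q4 is not an accept state)


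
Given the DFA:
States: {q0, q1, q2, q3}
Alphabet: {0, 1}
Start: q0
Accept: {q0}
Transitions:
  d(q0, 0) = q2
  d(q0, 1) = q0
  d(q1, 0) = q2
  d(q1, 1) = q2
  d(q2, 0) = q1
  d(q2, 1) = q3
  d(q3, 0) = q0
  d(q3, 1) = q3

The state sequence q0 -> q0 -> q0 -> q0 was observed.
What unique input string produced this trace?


Trace back each transition to find the symbol:
  q0 --[1]--> q0
  q0 --[1]--> q0
  q0 --[1]--> q0

"111"


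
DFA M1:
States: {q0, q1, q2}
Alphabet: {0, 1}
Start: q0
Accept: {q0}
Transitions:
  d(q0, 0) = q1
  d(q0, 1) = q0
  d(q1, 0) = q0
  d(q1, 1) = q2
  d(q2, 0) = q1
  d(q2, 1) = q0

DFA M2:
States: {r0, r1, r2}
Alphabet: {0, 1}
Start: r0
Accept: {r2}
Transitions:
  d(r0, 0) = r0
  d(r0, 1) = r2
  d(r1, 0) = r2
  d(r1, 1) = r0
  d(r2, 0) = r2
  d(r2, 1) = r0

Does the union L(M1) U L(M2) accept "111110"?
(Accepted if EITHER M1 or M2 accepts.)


M1: final=q1 accepted=False
M2: final=r2 accepted=True

Yes, union accepts


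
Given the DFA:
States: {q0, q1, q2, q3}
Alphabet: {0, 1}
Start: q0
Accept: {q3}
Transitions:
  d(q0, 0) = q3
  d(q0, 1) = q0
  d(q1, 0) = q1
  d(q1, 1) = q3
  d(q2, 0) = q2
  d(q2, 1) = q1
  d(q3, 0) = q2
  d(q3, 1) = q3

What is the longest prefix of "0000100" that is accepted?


Run the DFA, marking each prefix where the state is accepting:
  "" -> q0 [reject]
  "0" -> q3 [accept]
  "00" -> q2 [reject]
  "000" -> q2 [reject]
  "0000" -> q2 [reject]
  "00001" -> q1 [reject]
  "000010" -> q1 [reject]
  "0000100" -> q1 [reject]

"0"


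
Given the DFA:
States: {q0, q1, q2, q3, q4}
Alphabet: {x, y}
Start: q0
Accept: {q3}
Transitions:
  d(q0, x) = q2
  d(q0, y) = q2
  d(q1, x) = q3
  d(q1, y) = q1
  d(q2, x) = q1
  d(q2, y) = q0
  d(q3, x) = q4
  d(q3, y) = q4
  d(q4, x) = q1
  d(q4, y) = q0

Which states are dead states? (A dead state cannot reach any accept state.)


Forward reachability from each state:
  q0 -> reaches accept state q3 (live)
  q1 -> reaches accept state q3 (live)
  q2 -> reaches accept state q3 (live)
  q3 -> reaches accept state q3 (live)
  q4 -> reaches accept state q3 (live)

None (all states can reach an accept state)


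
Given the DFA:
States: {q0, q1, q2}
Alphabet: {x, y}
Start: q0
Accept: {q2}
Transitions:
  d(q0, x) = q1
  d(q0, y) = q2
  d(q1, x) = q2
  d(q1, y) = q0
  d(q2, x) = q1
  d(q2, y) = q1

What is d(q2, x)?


Looking up transition d(q2, x)

q1


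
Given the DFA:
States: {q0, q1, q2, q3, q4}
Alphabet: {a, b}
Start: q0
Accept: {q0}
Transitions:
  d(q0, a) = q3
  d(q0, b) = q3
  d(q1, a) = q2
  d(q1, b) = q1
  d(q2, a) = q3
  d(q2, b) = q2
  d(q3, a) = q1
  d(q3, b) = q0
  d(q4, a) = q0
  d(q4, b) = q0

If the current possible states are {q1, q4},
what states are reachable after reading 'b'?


Apply transition on 'b' from each current state:
  d(q1, b) = q1
  d(q4, b) = q0

{q0, q1}


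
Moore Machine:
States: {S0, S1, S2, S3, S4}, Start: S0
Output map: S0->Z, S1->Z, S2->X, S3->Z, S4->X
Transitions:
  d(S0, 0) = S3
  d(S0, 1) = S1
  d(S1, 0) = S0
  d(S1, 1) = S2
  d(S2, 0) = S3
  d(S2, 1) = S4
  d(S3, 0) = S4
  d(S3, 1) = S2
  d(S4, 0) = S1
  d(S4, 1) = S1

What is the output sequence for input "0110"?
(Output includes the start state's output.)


Start: S0 (output Z)
  --0--> S3 (output Z)
  --1--> S2 (output X)
  --1--> S4 (output X)
  --0--> S1 (output Z)

"ZZXXZ"


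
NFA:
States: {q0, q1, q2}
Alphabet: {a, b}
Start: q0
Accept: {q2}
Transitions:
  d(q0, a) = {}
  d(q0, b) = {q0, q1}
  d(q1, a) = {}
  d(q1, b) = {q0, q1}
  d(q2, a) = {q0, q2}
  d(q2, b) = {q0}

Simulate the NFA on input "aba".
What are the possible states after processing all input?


Start: {q0}
  --a--> {}
  --b--> {}
  --a--> {}

{} (empty set, no valid transitions)


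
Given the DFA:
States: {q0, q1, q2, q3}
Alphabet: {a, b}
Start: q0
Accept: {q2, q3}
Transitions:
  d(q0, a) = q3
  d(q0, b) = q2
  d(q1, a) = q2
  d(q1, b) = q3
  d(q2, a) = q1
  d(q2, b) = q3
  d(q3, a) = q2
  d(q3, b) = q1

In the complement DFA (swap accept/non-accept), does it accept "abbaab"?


Trace: q0 -> q3 -> q1 -> q3 -> q2 -> q1 -> q3
Final: q3
Original accept: {q2, q3}
Complement: q3 is in original accept

No, complement rejects (original accepts)


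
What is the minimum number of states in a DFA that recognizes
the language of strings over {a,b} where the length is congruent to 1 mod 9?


States track (length) mod 9.
Need 9 states: one per remainder 0..8; accept = remainder 1.

9


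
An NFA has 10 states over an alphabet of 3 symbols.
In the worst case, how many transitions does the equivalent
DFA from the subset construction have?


Subset construction: one DFA state per subset of NFA states = 2^10 = 1024 states.
Each DFA state has 3 outgoing transitions: 1024 * 3 = 3072

3072


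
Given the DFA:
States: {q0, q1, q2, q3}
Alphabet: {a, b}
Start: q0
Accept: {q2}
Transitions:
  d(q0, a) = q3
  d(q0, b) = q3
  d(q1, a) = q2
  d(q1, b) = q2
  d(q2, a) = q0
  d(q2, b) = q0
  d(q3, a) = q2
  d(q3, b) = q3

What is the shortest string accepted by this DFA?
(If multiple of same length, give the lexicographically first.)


BFS by string length (lex-first path to each state shown):
  len 0: q0<-""
  len 1: q3<-"a"
  len 2: q2<-"aa", q3<-"ab"
Found accept state at length 2.

"aa"


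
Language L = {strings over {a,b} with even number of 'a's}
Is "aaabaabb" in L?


count('a') = 5; 5 mod 2 = 1

No, "aaabaabb" is not in L


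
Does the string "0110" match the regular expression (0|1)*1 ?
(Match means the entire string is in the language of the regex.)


|string| = 4; first = '0'; last = '0'

No, "0110" does not match (0|1)*1


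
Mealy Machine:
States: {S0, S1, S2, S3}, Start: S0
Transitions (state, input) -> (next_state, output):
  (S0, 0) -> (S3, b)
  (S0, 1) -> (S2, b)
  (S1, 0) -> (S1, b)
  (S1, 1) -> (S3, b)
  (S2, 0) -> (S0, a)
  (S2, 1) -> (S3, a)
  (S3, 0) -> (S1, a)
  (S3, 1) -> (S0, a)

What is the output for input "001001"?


Step-by-step:
  (S0, 0) -> (S3, b)
  (S3, 0) -> (S1, a)
  (S1, 1) -> (S3, b)
  (S3, 0) -> (S1, a)
  (S1, 0) -> (S1, b)
  (S1, 1) -> (S3, b)

"bababb"


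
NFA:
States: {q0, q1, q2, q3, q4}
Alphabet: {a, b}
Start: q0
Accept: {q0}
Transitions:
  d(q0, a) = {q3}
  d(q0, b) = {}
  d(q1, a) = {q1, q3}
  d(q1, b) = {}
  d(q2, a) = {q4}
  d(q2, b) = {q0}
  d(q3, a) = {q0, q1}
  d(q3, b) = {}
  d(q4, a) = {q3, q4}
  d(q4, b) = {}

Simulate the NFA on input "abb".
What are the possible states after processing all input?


Start: {q0}
  --a--> {q3}
  --b--> {}
  --b--> {}

{} (empty set, no valid transitions)


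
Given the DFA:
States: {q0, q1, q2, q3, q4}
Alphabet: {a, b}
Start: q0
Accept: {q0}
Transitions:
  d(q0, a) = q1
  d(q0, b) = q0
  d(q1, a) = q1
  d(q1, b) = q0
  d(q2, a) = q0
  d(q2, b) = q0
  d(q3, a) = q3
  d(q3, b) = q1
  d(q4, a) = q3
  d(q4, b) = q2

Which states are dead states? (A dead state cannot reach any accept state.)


Forward reachability from each state:
  q0 -> reaches accept state q0 (live)
  q1 -> reaches accept state q0 (live)
  q2 -> reaches accept state q0 (live)
  q3 -> reaches accept state q0 (live)
  q4 -> reaches accept state q0 (live)

None (all states can reach an accept state)


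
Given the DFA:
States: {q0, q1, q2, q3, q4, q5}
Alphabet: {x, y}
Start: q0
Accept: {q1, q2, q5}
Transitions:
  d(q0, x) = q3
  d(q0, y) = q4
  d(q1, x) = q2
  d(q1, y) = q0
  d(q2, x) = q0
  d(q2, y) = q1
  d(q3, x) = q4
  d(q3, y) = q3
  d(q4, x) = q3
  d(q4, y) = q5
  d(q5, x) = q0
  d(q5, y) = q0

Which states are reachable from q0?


BFS from q0:
  layer 0: {q0}
  layer 1: {q3, q4}
  layer 2: {q5}

{q0, q3, q4, q5}


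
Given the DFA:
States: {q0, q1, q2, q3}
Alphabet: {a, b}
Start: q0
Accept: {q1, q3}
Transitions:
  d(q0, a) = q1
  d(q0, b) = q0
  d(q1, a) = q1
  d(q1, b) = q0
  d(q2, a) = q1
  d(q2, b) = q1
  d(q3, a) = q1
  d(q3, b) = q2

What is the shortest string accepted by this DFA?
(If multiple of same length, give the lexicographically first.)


BFS by string length (lex-first path to each state shown):
  len 0: q0<-""
  len 1: q0<-"b", q1<-"a"
Found accept state at length 1.

"a"


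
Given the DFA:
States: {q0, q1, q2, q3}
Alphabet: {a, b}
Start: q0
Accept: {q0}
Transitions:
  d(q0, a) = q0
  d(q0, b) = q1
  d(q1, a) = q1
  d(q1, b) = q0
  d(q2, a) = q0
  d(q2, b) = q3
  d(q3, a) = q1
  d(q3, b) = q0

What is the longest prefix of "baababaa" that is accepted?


Run the DFA, marking each prefix where the state is accepting:
  "" -> q0 [accept]
  "b" -> q1 [reject]
  "ba" -> q1 [reject]
  "baa" -> q1 [reject]
  "baab" -> q0 [accept]
  "baaba" -> q0 [accept]
  "baabab" -> q1 [reject]
  "baababa" -> q1 [reject]
  "baababaa" -> q1 [reject]

"baaba"


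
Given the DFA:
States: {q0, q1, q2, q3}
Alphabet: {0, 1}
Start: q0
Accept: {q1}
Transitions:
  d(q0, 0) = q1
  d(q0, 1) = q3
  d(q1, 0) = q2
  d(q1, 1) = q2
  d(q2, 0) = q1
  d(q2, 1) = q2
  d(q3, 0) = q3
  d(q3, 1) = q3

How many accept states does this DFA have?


Accept states listed: {q1}
Counting: q1(1)

1


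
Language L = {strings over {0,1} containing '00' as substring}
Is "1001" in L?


'00' occurs at index 1

Yes, "1001" is in L


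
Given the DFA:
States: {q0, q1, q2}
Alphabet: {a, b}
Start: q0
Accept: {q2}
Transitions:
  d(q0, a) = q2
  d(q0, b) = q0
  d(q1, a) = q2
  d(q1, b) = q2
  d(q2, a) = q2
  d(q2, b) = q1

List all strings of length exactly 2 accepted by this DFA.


All strings of length 2: 4 total
Accepted: 2

"aa", "ba"


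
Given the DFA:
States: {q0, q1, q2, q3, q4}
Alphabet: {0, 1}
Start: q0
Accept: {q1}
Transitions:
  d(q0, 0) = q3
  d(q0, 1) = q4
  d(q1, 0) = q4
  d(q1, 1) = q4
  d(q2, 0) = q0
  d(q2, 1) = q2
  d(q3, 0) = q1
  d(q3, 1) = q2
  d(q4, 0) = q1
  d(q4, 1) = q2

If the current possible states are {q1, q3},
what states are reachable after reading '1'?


Apply transition on '1' from each current state:
  d(q1, 1) = q4
  d(q3, 1) = q2

{q2, q4}


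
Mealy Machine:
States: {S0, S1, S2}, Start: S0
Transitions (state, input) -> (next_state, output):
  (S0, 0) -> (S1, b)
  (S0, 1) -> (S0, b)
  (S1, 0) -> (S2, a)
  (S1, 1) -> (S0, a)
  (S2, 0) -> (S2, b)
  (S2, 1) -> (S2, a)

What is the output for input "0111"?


Step-by-step:
  (S0, 0) -> (S1, b)
  (S1, 1) -> (S0, a)
  (S0, 1) -> (S0, b)
  (S0, 1) -> (S0, b)

"babb"


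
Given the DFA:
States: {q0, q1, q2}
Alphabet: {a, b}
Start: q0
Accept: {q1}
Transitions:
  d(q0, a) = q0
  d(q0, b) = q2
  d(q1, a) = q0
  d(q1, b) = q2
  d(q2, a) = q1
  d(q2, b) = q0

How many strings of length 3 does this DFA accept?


Enumerating all length-3 strings:
  "aaa" -> q0 [reject]
  "aab" -> q2 [reject]
  "aba" -> q1 [accept]
  "abb" -> q0 [reject]
  "baa" -> q0 [reject]
  "bab" -> q2 [reject]
  "bba" -> q0 [reject]
  "bbb" -> q2 [reject]

1 out of 8


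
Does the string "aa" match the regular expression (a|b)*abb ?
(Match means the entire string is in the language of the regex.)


|string| = 2; first = 'a'; last = 'a'

No, "aa" does not match (a|b)*abb


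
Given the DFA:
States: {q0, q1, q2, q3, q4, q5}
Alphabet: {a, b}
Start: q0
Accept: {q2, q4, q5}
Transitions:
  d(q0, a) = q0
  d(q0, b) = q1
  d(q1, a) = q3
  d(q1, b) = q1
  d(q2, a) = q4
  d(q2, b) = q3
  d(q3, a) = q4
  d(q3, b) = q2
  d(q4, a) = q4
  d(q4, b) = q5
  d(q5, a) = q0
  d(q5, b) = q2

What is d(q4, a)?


Looking up transition d(q4, a)

q4


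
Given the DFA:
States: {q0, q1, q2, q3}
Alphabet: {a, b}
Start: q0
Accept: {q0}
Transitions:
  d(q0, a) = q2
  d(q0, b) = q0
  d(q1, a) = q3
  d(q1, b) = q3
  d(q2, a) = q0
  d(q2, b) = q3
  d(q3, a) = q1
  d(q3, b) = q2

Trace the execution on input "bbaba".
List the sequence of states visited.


Input: bbaba
d(q0, b) = q0
d(q0, b) = q0
d(q0, a) = q2
d(q2, b) = q3
d(q3, a) = q1


q0 -> q0 -> q0 -> q2 -> q3 -> q1


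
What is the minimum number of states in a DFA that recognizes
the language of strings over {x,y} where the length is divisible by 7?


States track (length) mod 7.
Need 7 states: one per remainder 0..6; accept = remainder 0.

7


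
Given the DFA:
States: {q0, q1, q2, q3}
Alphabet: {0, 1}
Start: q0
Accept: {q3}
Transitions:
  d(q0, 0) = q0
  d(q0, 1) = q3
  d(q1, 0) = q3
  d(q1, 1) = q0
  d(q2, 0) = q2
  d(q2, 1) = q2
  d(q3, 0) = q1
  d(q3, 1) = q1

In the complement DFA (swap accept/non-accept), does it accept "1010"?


Trace: q0 -> q3 -> q1 -> q0 -> q0
Final: q0
Original accept: {q3}
Complement: q0 is not in original accept

Yes, complement accepts (original rejects)


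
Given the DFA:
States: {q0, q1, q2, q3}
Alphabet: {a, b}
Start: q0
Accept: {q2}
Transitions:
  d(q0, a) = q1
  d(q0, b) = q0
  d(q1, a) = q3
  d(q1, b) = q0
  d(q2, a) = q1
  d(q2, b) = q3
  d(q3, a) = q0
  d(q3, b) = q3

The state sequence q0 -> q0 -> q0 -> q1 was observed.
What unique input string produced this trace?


Trace back each transition to find the symbol:
  q0 --[b]--> q0
  q0 --[b]--> q0
  q0 --[a]--> q1

"bba"


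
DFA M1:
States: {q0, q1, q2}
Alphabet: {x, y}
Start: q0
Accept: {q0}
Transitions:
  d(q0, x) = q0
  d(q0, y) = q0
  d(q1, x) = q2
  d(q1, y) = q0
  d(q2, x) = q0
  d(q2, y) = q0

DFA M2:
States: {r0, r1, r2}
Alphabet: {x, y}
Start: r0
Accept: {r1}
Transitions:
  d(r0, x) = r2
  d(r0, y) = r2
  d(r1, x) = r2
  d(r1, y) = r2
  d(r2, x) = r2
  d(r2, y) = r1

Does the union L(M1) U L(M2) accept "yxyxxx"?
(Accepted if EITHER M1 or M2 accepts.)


M1: final=q0 accepted=True
M2: final=r2 accepted=False

Yes, union accepts


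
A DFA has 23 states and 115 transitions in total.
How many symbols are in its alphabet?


Each state has exactly one transition per symbol.
|alphabet| = transitions / states = 115 / 23 = 5

5


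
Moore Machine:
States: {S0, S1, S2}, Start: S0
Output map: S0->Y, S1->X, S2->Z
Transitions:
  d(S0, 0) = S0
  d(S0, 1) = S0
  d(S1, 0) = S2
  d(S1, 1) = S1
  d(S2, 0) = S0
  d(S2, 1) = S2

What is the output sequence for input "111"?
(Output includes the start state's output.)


Start: S0 (output Y)
  --1--> S0 (output Y)
  --1--> S0 (output Y)
  --1--> S0 (output Y)

"YYYY"


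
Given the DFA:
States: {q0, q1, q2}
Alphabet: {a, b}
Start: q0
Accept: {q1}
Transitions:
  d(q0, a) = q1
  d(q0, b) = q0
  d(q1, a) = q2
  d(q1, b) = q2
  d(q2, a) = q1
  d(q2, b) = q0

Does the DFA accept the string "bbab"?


Trace: q0 -> q0 -> q0 -> q1 -> q2
Final state: q2
Accept states: {q1}

No, rejected (final state q2 is not an accept state)


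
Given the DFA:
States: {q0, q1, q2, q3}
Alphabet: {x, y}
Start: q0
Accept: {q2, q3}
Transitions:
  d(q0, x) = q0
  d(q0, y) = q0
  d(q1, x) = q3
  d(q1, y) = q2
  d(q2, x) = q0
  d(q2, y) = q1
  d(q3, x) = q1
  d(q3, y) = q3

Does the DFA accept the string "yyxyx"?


Trace: q0 -> q0 -> q0 -> q0 -> q0 -> q0
Final state: q0
Accept states: {q2, q3}

No, rejected (final state q0 is not an accept state)


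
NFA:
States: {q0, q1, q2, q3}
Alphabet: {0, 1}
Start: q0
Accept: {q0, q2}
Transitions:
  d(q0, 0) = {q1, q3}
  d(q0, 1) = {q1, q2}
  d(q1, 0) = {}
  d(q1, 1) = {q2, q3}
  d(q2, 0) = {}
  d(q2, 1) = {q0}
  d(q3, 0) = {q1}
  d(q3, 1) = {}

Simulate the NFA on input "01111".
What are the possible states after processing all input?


Start: {q0}
  --0--> {q1, q3}
  --1--> {q2, q3}
  --1--> {q0}
  --1--> {q1, q2}
  --1--> {q0, q2, q3}

{q0, q2, q3}


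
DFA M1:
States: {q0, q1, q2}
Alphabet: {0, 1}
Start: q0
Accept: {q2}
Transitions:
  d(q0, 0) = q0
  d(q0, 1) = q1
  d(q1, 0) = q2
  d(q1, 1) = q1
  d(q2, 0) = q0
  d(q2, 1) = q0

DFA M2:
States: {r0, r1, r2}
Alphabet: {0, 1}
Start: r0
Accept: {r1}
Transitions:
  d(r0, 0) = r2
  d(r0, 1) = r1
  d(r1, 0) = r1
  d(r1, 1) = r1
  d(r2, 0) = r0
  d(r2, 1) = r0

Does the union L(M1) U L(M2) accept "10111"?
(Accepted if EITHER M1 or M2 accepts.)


M1: final=q1 accepted=False
M2: final=r1 accepted=True

Yes, union accepts


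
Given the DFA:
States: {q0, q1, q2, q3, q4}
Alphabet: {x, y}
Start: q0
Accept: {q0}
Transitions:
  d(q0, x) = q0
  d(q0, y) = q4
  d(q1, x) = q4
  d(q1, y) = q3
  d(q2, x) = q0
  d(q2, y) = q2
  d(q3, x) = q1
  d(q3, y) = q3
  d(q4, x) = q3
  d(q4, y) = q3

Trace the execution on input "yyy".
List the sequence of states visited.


Input: yyy
d(q0, y) = q4
d(q4, y) = q3
d(q3, y) = q3


q0 -> q4 -> q3 -> q3


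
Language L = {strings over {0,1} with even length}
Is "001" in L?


length = 3; 3 mod 2 = 1

No, "001" is not in L


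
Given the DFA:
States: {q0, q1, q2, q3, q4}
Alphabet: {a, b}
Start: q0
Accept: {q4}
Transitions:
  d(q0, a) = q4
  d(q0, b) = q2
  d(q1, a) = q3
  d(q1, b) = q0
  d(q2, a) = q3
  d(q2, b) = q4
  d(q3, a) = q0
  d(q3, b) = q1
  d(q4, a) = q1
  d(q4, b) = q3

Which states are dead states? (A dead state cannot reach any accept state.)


Forward reachability from each state:
  q0 -> reaches accept state q4 (live)
  q1 -> reaches accept state q4 (live)
  q2 -> reaches accept state q4 (live)
  q3 -> reaches accept state q4 (live)
  q4 -> reaches accept state q4 (live)

None (all states can reach an accept state)


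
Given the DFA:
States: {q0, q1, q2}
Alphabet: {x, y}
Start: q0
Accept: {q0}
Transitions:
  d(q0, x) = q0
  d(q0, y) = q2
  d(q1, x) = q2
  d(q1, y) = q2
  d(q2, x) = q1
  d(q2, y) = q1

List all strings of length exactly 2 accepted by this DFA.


All strings of length 2: 4 total
Accepted: 1

"xx"


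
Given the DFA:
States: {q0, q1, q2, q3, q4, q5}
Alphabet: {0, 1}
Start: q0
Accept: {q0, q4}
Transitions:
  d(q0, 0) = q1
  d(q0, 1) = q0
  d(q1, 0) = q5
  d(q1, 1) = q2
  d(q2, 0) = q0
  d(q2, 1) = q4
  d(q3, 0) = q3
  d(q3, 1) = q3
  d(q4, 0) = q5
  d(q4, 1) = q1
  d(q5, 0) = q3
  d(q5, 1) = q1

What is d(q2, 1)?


Looking up transition d(q2, 1)

q4


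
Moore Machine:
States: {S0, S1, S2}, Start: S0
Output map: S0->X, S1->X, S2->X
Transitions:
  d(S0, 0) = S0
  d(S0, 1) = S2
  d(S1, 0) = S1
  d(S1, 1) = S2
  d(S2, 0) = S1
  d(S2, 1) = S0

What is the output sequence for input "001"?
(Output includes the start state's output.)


Start: S0 (output X)
  --0--> S0 (output X)
  --0--> S0 (output X)
  --1--> S2 (output X)

"XXXX"


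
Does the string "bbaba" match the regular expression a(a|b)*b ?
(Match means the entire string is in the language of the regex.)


|string| = 5; first = 'b'; last = 'a'

No, "bbaba" does not match a(a|b)*b


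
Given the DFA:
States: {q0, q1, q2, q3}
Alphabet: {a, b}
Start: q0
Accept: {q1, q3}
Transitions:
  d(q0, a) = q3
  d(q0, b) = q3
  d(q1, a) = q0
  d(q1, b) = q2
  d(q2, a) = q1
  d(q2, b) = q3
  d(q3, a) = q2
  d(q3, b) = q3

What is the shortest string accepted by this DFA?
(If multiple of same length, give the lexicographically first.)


BFS by string length (lex-first path to each state shown):
  len 0: q0<-""
  len 1: q3<-"a"
Found accept state at length 1.

"a"


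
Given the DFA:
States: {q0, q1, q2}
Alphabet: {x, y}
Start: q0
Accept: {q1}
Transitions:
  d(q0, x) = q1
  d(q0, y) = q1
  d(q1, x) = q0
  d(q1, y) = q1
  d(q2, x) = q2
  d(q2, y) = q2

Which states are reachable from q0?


BFS from q0:
  layer 0: {q0}
  layer 1: {q1}

{q0, q1}


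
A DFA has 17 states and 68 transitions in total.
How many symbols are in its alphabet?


Each state has exactly one transition per symbol.
|alphabet| = transitions / states = 68 / 17 = 4

4


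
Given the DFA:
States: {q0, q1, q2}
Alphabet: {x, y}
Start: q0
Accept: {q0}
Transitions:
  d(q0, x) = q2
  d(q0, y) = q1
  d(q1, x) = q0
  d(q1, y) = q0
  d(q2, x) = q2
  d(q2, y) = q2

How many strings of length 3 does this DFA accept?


Enumerating all length-3 strings:
  "xxx" -> q2 [reject]
  "xxy" -> q2 [reject]
  "xyx" -> q2 [reject]
  "xyy" -> q2 [reject]
  "yxx" -> q2 [reject]
  "yxy" -> q1 [reject]
  "yyx" -> q2 [reject]
  "yyy" -> q1 [reject]

0 out of 8


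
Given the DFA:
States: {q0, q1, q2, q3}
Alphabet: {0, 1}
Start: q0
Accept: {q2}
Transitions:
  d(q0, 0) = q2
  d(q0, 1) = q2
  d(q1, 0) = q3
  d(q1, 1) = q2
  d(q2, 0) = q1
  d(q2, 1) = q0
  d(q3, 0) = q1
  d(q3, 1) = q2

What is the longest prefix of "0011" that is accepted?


Run the DFA, marking each prefix where the state is accepting:
  "" -> q0 [reject]
  "0" -> q2 [accept]
  "00" -> q1 [reject]
  "001" -> q2 [accept]
  "0011" -> q0 [reject]

"001"


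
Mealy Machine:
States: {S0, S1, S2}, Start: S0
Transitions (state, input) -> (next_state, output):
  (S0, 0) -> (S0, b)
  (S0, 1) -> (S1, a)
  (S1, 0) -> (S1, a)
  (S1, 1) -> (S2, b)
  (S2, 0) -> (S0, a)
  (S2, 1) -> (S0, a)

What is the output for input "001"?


Step-by-step:
  (S0, 0) -> (S0, b)
  (S0, 0) -> (S0, b)
  (S0, 1) -> (S1, a)

"bba"


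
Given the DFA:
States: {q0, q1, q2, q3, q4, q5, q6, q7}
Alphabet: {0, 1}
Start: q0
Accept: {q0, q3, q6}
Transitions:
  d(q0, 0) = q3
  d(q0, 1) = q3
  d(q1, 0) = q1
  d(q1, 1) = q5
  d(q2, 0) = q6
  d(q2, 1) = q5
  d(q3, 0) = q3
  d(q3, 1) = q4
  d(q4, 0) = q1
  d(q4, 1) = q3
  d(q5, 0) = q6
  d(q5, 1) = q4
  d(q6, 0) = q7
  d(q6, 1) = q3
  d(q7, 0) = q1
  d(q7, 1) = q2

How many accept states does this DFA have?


Accept states listed: {q0, q3, q6}
Counting: q0(1) q3(2) q6(3)

3


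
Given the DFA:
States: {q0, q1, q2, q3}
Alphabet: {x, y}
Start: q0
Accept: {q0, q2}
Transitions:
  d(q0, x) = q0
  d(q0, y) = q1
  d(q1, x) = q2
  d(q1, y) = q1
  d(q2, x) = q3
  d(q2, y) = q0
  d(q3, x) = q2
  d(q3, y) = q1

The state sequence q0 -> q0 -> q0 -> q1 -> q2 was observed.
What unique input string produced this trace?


Trace back each transition to find the symbol:
  q0 --[x]--> q0
  q0 --[x]--> q0
  q0 --[y]--> q1
  q1 --[x]--> q2

"xxyx"


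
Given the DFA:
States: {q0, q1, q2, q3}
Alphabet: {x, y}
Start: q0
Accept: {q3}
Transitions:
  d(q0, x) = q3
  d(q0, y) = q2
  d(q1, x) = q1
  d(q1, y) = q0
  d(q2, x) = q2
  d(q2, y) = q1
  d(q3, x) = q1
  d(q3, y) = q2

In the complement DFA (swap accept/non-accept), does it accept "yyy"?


Trace: q0 -> q2 -> q1 -> q0
Final: q0
Original accept: {q3}
Complement: q0 is not in original accept

Yes, complement accepts (original rejects)


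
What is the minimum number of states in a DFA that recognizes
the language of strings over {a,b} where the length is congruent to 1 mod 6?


States track (length) mod 6.
Need 6 states: one per remainder 0..5; accept = remainder 1.

6


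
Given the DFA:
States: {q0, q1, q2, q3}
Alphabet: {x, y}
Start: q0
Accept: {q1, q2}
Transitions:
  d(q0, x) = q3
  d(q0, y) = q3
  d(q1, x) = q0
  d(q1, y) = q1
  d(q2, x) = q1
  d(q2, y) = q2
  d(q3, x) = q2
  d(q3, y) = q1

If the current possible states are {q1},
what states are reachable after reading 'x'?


Apply transition on 'x' from each current state:
  d(q1, x) = q0

{q0}


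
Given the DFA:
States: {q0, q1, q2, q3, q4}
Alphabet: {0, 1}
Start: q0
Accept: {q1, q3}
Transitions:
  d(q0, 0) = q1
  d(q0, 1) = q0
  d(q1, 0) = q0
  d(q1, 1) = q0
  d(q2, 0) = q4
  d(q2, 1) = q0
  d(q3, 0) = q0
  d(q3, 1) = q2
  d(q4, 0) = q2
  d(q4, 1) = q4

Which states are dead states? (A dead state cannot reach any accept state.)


Forward reachability from each state:
  q0 -> reaches accept state q1 (live)
  q1 -> reaches accept state q1 (live)
  q2 -> reaches accept state q1 (live)
  q3 -> reaches accept state q1 (live)
  q4 -> reaches accept state q1 (live)

None (all states can reach an accept state)


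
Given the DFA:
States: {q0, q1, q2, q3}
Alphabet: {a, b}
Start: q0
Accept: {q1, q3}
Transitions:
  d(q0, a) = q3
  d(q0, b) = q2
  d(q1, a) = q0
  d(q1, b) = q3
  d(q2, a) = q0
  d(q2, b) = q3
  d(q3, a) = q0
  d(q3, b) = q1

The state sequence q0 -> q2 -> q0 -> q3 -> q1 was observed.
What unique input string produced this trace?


Trace back each transition to find the symbol:
  q0 --[b]--> q2
  q2 --[a]--> q0
  q0 --[a]--> q3
  q3 --[b]--> q1

"baab"


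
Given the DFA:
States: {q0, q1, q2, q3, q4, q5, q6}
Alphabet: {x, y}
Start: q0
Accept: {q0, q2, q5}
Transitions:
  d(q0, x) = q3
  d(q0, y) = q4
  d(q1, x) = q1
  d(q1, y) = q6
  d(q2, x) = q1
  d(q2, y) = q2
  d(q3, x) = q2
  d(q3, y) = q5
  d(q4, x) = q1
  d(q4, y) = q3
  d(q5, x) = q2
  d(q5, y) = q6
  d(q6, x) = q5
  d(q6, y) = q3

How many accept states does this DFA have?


Accept states listed: {q0, q2, q5}
Counting: q0(1) q2(2) q5(3)

3


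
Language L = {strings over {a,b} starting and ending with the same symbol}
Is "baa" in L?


first = 'b', last = 'a'

No, "baa" is not in L


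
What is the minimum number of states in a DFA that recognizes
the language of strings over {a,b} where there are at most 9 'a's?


States: count = 0, 1, ..., 9 (all accepting; 10 states), plus a dead state for count > 9.
Total: 10 + 1 = 11.

11


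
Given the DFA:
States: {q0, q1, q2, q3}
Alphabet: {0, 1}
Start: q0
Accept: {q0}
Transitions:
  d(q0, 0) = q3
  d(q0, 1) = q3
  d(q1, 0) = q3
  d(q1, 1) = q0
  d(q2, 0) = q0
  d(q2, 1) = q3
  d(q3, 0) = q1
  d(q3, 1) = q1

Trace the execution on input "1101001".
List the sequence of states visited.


Input: 1101001
d(q0, 1) = q3
d(q3, 1) = q1
d(q1, 0) = q3
d(q3, 1) = q1
d(q1, 0) = q3
d(q3, 0) = q1
d(q1, 1) = q0


q0 -> q3 -> q1 -> q3 -> q1 -> q3 -> q1 -> q0


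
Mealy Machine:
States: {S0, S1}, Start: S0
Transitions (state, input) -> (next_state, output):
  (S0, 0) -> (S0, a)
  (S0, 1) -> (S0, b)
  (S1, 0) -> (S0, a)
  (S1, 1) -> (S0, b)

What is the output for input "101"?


Step-by-step:
  (S0, 1) -> (S0, b)
  (S0, 0) -> (S0, a)
  (S0, 1) -> (S0, b)

"bab"


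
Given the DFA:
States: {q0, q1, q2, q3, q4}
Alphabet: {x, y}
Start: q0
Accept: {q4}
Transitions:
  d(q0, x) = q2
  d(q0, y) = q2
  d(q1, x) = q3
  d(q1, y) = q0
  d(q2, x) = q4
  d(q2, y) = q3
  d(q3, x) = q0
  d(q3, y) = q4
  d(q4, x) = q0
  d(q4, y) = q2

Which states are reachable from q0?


BFS from q0:
  layer 0: {q0}
  layer 1: {q2}
  layer 2: {q3, q4}

{q0, q2, q3, q4}


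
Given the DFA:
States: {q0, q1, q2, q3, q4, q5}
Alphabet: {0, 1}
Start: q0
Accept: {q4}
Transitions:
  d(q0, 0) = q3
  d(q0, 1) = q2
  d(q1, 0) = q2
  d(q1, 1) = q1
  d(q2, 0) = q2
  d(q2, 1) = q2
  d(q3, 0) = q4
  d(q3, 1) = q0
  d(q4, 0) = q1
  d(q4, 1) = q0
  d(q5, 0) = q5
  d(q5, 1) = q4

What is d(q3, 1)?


Looking up transition d(q3, 1)

q0


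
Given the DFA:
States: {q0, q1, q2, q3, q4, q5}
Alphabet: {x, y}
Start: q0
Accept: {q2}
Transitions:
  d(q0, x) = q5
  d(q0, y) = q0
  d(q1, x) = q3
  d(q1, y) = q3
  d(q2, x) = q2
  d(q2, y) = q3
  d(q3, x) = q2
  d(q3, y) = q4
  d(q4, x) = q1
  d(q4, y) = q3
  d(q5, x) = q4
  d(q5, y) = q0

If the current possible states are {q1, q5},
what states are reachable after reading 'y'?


Apply transition on 'y' from each current state:
  d(q1, y) = q3
  d(q5, y) = q0

{q0, q3}


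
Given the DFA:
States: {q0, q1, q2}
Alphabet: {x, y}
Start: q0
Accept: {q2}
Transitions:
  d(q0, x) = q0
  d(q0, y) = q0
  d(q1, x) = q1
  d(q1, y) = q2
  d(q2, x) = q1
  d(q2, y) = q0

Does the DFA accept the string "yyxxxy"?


Trace: q0 -> q0 -> q0 -> q0 -> q0 -> q0 -> q0
Final state: q0
Accept states: {q2}

No, rejected (final state q0 is not an accept state)


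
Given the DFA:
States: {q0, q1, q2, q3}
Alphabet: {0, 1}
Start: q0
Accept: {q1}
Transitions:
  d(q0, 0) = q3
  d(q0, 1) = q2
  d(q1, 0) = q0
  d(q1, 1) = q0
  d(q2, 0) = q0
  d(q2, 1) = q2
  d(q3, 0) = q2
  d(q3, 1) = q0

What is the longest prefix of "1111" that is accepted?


Run the DFA, marking each prefix where the state is accepting:
  "" -> q0 [reject]
  "1" -> q2 [reject]
  "11" -> q2 [reject]
  "111" -> q2 [reject]
  "1111" -> q2 [reject]

No prefix is accepted


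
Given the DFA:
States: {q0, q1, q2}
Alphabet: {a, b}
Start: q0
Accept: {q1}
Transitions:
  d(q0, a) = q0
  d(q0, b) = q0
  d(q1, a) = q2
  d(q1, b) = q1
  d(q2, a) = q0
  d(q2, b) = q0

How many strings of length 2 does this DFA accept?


Enumerating all length-2 strings:
  "aa" -> q0 [reject]
  "ab" -> q0 [reject]
  "ba" -> q0 [reject]
  "bb" -> q0 [reject]

0 out of 4


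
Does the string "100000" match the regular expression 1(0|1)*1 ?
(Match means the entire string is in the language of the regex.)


|string| = 6; first = '1'; last = '0'

No, "100000" does not match 1(0|1)*1


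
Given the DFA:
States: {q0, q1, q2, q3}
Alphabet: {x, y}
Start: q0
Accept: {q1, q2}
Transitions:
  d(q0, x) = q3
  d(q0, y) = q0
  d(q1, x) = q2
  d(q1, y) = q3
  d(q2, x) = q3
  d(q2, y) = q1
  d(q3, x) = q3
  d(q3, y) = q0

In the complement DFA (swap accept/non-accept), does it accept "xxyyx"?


Trace: q0 -> q3 -> q3 -> q0 -> q0 -> q3
Final: q3
Original accept: {q1, q2}
Complement: q3 is not in original accept

Yes, complement accepts (original rejects)


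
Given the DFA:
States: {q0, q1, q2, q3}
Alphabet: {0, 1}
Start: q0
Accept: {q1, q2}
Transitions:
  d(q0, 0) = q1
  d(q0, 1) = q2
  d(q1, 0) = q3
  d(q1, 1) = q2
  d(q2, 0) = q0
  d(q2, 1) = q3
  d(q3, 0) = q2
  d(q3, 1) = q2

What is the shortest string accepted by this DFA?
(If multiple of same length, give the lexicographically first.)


BFS by string length (lex-first path to each state shown):
  len 0: q0<-""
  len 1: q1<-"0", q2<-"1"
Found accept state at length 1.

"0"


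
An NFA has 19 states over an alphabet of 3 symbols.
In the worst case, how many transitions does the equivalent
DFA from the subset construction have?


Subset construction: one DFA state per subset of NFA states = 2^19 = 524288 states.
Each DFA state has 3 outgoing transitions: 524288 * 3 = 1572864

1572864


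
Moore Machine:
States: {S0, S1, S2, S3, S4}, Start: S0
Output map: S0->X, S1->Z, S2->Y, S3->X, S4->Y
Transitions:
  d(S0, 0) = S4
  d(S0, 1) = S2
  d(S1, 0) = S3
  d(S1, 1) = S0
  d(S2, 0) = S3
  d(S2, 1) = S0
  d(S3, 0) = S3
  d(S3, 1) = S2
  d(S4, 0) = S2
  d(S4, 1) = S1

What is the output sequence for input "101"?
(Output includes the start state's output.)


Start: S0 (output X)
  --1--> S2 (output Y)
  --0--> S3 (output X)
  --1--> S2 (output Y)

"XYXY"


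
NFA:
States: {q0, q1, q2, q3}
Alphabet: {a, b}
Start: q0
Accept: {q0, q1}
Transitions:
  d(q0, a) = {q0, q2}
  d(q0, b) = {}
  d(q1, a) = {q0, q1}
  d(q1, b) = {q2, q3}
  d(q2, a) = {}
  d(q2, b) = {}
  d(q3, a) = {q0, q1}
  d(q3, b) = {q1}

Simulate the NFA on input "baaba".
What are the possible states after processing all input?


Start: {q0}
  --b--> {}
  --a--> {}
  --a--> {}
  --b--> {}
  --a--> {}

{} (empty set, no valid transitions)


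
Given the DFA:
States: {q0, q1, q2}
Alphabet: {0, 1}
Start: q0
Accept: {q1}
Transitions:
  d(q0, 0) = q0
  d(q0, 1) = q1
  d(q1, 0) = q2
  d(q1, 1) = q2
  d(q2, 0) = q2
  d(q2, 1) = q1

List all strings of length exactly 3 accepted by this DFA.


All strings of length 3: 8 total
Accepted: 3

"001", "101", "111"


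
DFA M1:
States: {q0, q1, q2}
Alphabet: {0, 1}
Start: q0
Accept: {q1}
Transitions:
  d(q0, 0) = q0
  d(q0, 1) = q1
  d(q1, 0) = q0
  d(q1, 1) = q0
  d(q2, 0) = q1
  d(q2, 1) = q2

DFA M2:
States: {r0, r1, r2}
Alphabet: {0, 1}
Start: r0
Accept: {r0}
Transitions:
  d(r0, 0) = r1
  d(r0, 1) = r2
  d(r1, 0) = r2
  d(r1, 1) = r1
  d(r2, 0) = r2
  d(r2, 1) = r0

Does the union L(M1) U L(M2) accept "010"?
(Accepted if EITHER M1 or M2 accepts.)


M1: final=q0 accepted=False
M2: final=r2 accepted=False

No, union rejects (neither accepts)


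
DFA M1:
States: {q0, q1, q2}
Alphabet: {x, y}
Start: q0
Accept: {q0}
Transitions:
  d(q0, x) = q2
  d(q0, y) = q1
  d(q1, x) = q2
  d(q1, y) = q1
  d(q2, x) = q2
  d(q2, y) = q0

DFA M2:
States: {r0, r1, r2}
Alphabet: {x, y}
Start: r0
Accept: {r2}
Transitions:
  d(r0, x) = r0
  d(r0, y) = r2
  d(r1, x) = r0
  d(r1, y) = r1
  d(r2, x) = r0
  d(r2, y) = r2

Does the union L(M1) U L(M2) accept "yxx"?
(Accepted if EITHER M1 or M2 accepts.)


M1: final=q2 accepted=False
M2: final=r0 accepted=False

No, union rejects (neither accepts)


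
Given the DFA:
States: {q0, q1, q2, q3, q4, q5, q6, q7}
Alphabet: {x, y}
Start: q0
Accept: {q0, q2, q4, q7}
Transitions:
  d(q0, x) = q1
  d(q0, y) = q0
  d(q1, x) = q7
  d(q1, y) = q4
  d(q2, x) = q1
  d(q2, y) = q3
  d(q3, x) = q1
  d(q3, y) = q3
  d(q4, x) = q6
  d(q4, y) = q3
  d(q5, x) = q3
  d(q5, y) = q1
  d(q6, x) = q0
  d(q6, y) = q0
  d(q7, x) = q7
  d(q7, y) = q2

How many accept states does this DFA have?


Accept states listed: {q0, q2, q4, q7}
Counting: q0(1) q2(2) q4(3) q7(4)

4


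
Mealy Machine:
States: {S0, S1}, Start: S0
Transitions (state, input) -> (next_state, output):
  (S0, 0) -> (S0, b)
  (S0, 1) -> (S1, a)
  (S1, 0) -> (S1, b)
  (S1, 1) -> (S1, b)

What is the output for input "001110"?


Step-by-step:
  (S0, 0) -> (S0, b)
  (S0, 0) -> (S0, b)
  (S0, 1) -> (S1, a)
  (S1, 1) -> (S1, b)
  (S1, 1) -> (S1, b)
  (S1, 0) -> (S1, b)

"bbabbb"


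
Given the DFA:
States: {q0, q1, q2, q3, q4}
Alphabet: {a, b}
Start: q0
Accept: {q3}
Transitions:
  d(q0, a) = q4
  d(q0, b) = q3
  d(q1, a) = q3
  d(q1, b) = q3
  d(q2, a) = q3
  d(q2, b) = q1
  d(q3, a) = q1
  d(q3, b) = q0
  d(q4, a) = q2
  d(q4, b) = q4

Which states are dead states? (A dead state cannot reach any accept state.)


Forward reachability from each state:
  q0 -> reaches accept state q3 (live)
  q1 -> reaches accept state q3 (live)
  q2 -> reaches accept state q3 (live)
  q3 -> reaches accept state q3 (live)
  q4 -> reaches accept state q3 (live)

None (all states can reach an accept state)


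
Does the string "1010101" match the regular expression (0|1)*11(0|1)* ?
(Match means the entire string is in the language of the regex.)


|string| = 7; first = '1'; last = '1'

No, "1010101" does not match (0|1)*11(0|1)*


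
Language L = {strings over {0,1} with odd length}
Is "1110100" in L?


length = 7; 7 mod 2 = 1

Yes, "1110100" is in L


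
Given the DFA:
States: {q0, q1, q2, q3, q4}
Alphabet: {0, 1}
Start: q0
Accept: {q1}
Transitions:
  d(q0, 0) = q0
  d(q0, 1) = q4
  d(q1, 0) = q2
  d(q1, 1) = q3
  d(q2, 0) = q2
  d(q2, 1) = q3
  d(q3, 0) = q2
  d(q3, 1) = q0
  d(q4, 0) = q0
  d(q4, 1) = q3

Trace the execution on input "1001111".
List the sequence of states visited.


Input: 1001111
d(q0, 1) = q4
d(q4, 0) = q0
d(q0, 0) = q0
d(q0, 1) = q4
d(q4, 1) = q3
d(q3, 1) = q0
d(q0, 1) = q4


q0 -> q4 -> q0 -> q0 -> q4 -> q3 -> q0 -> q4


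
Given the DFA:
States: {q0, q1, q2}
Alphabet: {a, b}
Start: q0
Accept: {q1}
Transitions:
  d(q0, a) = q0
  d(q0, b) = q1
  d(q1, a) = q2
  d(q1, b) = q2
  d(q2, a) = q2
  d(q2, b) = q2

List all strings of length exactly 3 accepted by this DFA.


All strings of length 3: 8 total
Accepted: 1

"aab"


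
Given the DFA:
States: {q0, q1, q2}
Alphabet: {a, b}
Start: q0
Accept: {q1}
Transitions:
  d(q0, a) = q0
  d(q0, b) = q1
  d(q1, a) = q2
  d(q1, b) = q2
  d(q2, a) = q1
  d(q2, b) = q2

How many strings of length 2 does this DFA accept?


Enumerating all length-2 strings:
  "aa" -> q0 [reject]
  "ab" -> q1 [accept]
  "ba" -> q2 [reject]
  "bb" -> q2 [reject]

1 out of 4
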